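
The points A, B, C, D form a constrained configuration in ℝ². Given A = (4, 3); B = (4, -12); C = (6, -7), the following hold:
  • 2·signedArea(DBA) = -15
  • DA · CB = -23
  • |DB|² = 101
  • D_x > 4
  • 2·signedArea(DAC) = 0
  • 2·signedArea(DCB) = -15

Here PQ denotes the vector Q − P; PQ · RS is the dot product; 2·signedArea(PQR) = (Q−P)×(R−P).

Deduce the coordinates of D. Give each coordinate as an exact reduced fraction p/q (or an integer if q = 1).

D = (5, -2)

1. D_x = 5  [2·signedArea(DAC) = 0 ∩ 2·signedArea(DCB) = -15]
2. D_y = -2  [2·signedArea(DAC) = 0 ∩ 2·signedArea(DCB) = -15]
   → D = (5, -2)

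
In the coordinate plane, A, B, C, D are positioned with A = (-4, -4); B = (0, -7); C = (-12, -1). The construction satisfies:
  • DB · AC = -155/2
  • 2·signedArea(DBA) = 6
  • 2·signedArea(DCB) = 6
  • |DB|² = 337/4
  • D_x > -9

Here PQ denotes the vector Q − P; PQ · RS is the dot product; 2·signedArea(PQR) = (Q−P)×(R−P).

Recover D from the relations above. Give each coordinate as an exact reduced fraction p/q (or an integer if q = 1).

1. D_x = -8  [2·signedArea(DBA) = 6 ∩ 2·signedArea(DCB) = 6]
2. D_y = -5/2  [2·signedArea(DBA) = 6 ∩ 2·signedArea(DCB) = 6]
   → D = (-8, -5/2)

D = (-8, -5/2)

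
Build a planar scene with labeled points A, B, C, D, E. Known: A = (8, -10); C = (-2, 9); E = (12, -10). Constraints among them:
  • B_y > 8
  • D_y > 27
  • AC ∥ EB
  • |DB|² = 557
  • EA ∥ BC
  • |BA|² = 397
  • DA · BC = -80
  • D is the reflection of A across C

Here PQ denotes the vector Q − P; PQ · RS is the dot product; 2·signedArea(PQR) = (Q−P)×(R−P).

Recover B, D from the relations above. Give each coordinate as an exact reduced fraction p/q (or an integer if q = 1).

B = (2, 9)
D = (-12, 28)

1. B_x = 2  [EA ∥ BC ∩ AC ∥ EB]
2. B_y = 9  [EA ∥ BC ∩ AC ∥ EB]
   → B = (2, 9)
3. D_x = -12  [D is the reflection of A across C]
4. D_y = 28  [D is the reflection of A across C]
   → D = (-12, 28)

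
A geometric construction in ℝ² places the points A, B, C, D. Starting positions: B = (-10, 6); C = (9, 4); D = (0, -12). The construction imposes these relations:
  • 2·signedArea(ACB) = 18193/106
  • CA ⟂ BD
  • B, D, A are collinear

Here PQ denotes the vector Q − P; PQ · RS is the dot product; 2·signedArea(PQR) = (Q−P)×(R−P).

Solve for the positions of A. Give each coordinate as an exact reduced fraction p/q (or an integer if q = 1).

A = (-495/106, -381/106)

1. A_x = -495/106  [B, D, A are collinear ∩ CA ⟂ BD]
2. A_y = -381/106  [B, D, A are collinear ∩ CA ⟂ BD]
   → A = (-495/106, -381/106)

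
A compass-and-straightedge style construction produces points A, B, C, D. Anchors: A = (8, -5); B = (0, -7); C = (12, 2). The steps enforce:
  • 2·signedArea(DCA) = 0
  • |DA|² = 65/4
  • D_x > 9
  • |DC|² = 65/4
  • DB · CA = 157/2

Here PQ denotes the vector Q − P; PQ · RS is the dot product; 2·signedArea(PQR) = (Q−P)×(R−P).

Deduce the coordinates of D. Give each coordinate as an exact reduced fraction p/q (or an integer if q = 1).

D = (10, -3/2)

1. D_x = 10  [2·signedArea(DCA) = 0 ∩ DB · CA = 157/2]
2. D_y = -3/2  [2·signedArea(DCA) = 0 ∩ DB · CA = 157/2]
   → D = (10, -3/2)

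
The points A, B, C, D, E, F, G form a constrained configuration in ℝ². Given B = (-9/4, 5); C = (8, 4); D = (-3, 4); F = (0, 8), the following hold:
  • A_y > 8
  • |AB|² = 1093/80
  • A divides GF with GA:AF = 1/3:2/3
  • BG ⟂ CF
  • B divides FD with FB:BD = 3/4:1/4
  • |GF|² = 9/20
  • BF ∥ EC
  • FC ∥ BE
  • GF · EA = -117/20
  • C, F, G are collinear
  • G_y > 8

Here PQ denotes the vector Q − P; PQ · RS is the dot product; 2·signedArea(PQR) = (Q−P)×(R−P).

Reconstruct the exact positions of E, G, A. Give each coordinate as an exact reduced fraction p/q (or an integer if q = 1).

A = (-2/5, 41/5)
E = (23/4, 1)
G = (-3/5, 83/10)

1. E_x = 23/4  [BF ∥ EC ∩ FC ∥ BE]
2. E_y = 1  [BF ∥ EC ∩ FC ∥ BE]
   → E = (23/4, 1)
3. G_x = -3/5  [C, F, G are collinear ∩ BG ⟂ CF]
4. G_y = 83/10  [C, F, G are collinear ∩ BG ⟂ CF]
   → G = (-3/5, 83/10)
5. A_x = -2/5  [A divides GF with GA:AF = 1/3:2/3]
6. A_y = 41/5  [A divides GF with GA:AF = 1/3:2/3]
   → A = (-2/5, 41/5)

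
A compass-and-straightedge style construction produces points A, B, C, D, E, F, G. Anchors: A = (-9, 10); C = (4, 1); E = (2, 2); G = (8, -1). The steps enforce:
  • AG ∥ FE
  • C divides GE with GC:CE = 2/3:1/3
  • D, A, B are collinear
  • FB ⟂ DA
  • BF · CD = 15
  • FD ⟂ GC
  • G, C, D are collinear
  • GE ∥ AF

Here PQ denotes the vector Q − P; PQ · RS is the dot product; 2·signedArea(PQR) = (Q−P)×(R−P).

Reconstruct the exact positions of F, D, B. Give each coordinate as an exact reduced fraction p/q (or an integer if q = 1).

B = (-153/10, 109/10)
D = (-16, 11)
F = (-15, 13)

1. F_x = -15  [AG ∥ FE ∩ GE ∥ AF]
2. F_y = 13  [AG ∥ FE ∩ GE ∥ AF]
   → F = (-15, 13)
3. D_x = -16  [G, C, D are collinear ∩ FD ⟂ GC]
4. D_y = 11  [G, C, D are collinear ∩ FD ⟂ GC]
   → D = (-16, 11)
5. B_x = -153/10  [D, A, B are collinear ∩ FB ⟂ DA]
6. B_y = 109/10  [D, A, B are collinear ∩ FB ⟂ DA]
   → B = (-153/10, 109/10)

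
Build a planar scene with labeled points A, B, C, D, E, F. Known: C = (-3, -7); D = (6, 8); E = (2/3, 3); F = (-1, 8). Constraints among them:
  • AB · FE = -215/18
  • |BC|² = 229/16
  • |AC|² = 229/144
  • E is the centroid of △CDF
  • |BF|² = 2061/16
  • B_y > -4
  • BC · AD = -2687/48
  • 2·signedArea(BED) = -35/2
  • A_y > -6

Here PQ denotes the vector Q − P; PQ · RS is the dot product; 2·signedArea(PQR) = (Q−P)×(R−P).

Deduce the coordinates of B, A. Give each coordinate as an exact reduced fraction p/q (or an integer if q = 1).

A = (-17/6, -23/4)
B = (-5/2, -13/4)

1. B_x = -5/2  [line -5·x + 16/3·y + 29/6 = 0 ∩ |BC|² = 229/16]
2. B_y = -13/4  [line -5·x + 16/3·y + 29/6 = 0 ∩ |BC|² = 229/16]
   → B = (-5/2, -13/4)
3. A_x = -17/6  [BC · AD = -2687/48 ∩ AB · FE = -215/18]
4. A_y = -23/4  [BC · AD = -2687/48 ∩ AB · FE = -215/18]
   → A = (-17/6, -23/4)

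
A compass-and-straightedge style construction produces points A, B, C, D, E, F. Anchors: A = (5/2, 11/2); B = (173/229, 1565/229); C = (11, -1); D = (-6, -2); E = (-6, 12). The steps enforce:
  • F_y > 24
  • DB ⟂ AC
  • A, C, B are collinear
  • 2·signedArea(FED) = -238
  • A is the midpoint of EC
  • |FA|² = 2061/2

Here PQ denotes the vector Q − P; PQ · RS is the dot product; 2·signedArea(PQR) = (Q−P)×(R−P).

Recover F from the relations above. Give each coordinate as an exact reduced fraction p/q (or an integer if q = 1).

F = (-23, 25)

1. F_x = -23  [2·signedArea(FED) = -238]
2. F_y = 25  [|FA|² = 2061/2]
   → F = (-23, 25)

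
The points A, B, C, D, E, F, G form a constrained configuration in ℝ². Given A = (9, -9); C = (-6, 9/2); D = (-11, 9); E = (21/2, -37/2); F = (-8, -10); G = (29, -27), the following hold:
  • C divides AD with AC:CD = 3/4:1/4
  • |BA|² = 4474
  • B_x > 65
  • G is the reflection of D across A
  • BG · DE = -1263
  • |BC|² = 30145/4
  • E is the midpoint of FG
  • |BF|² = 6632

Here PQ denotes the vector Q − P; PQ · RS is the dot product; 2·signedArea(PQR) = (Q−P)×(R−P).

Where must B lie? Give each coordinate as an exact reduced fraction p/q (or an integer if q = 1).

1. B_x = 66  [line -43/2·x + 55/2·y + 2629 = 0 ∩ |BC|² = 30145/4]
2. B_y = -44  [line -43/2·x + 55/2·y + 2629 = 0 ∩ |BC|² = 30145/4]
   → B = (66, -44)

B = (66, -44)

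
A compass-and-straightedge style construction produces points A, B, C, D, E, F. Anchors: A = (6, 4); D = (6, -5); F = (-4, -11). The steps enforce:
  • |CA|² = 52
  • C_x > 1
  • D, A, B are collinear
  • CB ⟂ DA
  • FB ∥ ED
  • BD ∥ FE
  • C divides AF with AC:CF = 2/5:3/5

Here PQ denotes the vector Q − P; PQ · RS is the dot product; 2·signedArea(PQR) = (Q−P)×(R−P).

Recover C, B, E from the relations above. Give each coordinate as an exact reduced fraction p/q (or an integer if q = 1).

B = (6, -2)
C = (2, -2)
E = (-4, -14)

1. C_x = 2  [C divides AF with AC:CF = 2/5:3/5]
2. C_y = -2  [C divides AF with AC:CF = 2/5:3/5]
   → C = (2, -2)
3. B_x = 6  [D, A, B are collinear ∩ CB ⟂ DA]
4. B_y = -2  [D, A, B are collinear ∩ CB ⟂ DA]
   → B = (6, -2)
5. E_x = -4  [FB ∥ ED ∩ BD ∥ FE]
6. E_y = -14  [FB ∥ ED ∩ BD ∥ FE]
   → E = (-4, -14)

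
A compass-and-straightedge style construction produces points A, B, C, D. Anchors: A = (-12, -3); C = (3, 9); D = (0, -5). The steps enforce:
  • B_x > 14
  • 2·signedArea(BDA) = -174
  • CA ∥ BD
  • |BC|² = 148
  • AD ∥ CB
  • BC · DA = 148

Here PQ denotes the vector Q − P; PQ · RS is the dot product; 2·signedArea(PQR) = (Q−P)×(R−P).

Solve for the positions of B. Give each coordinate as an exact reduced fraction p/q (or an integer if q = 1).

B = (15, 7)

1. B_x = 15  [CA ∥ BD ∩ AD ∥ CB]
2. B_y = 7  [CA ∥ BD ∩ AD ∥ CB]
   → B = (15, 7)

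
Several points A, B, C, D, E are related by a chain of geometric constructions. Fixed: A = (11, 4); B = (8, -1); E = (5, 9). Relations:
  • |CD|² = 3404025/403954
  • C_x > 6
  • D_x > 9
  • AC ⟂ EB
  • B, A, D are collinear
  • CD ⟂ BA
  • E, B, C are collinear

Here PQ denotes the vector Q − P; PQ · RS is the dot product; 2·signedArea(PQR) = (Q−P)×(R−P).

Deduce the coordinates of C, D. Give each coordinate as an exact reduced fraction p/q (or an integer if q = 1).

1. C_x = 749/109  [E, B, C are collinear ∩ AC ⟂ EB]
2. C_y = 301/109  [E, B, C are collinear ∩ AC ⟂ EB]
   → C = (749/109, 301/109)
3. D_x = 34691/3706  [B, A, D are collinear ∩ CD ⟂ BA]
4. D_y = 4699/3706  [B, A, D are collinear ∩ CD ⟂ BA]
   → D = (34691/3706, 4699/3706)

C = (749/109, 301/109)
D = (34691/3706, 4699/3706)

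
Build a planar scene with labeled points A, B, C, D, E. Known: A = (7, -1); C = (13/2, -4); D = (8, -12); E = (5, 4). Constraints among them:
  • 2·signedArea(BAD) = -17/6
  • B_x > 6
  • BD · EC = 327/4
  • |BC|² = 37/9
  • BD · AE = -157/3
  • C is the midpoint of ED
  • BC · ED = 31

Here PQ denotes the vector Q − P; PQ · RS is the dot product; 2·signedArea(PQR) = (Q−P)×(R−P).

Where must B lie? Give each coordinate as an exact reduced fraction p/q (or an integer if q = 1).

B = (41/6, -2)

1. B_x = 41/6  [BC · ED = 31 ∩ 2·signedArea(BAD) = -17/6]
2. B_y = -2  [BC · ED = 31 ∩ 2·signedArea(BAD) = -17/6]
   → B = (41/6, -2)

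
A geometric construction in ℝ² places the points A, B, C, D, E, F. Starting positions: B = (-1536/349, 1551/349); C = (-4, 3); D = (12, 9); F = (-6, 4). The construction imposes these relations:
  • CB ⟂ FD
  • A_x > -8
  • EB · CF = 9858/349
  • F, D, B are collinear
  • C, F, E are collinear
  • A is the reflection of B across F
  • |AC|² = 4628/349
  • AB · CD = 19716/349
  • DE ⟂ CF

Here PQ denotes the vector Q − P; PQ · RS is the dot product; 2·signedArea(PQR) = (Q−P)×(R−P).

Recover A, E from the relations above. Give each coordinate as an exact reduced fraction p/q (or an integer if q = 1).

A = (-2652/349, 1241/349)
E = (32/5, -11/5)

1. A_x = -2652/349  [A is the reflection of B across F]
2. A_y = 1241/349  [A is the reflection of B across F]
   → A = (-2652/349, 1241/349)
3. E_x = 32/5  [C, F, E are collinear ∩ DE ⟂ CF]
4. E_y = -11/5  [C, F, E are collinear ∩ DE ⟂ CF]
   → E = (32/5, -11/5)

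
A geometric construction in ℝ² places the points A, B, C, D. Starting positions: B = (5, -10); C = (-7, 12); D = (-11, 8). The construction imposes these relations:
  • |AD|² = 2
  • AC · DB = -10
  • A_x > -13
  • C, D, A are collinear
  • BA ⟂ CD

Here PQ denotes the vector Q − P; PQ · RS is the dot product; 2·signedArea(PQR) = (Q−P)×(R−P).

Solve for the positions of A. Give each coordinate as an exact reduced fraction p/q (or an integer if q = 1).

1. A_x = -12  [C, D, A are collinear ∩ BA ⟂ CD]
2. A_y = 7  [C, D, A are collinear ∩ BA ⟂ CD]
   → A = (-12, 7)

A = (-12, 7)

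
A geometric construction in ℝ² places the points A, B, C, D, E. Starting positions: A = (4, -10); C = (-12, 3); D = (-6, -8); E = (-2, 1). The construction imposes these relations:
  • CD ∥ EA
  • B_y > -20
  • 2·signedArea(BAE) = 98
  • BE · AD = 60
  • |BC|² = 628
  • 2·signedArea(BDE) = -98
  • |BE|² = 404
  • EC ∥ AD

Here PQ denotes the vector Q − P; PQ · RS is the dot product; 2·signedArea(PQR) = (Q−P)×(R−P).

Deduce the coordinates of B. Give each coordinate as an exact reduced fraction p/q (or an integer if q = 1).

B = (0, -19)

1. B_x = 0  [BE · AD = 60 ∩ 2·signedArea(BAE) = 98]
2. B_y = -19  [BE · AD = 60 ∩ 2·signedArea(BAE) = 98]
   → B = (0, -19)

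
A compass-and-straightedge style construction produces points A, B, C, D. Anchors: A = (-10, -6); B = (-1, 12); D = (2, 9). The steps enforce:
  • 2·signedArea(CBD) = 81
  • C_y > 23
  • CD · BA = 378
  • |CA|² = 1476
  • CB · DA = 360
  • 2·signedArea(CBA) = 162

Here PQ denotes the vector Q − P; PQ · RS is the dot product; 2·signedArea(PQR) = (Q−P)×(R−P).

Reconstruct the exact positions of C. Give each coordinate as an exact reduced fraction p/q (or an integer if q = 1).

1. C_x = 14  [2·signedArea(CBA) = 162 ∩ CB · DA = 360]
2. C_y = 24  [2·signedArea(CBA) = 162 ∩ CB · DA = 360]
   → C = (14, 24)

C = (14, 24)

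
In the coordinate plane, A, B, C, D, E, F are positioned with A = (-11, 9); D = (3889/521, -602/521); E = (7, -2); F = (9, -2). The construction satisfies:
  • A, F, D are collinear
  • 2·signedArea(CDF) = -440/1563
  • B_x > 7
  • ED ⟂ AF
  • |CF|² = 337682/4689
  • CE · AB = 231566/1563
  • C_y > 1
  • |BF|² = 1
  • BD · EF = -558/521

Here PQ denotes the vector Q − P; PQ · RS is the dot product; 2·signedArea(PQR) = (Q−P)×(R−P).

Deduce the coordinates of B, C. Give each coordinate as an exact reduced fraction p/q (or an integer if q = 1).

B = (8, -2)
C = (2326/1563, 1015/521)

1. B_x = 8  [BD · EF = -558/521]
2. B_y = -2  [|BF|² = 1]
   → B = (8, -2)
3. C_x = 2326/1563  [CE · AB = 231566/1563 ∩ 2·signedArea(CDF) = -440/1563]
4. C_y = 1015/521  [CE · AB = 231566/1563 ∩ 2·signedArea(CDF) = -440/1563]
   → C = (2326/1563, 1015/521)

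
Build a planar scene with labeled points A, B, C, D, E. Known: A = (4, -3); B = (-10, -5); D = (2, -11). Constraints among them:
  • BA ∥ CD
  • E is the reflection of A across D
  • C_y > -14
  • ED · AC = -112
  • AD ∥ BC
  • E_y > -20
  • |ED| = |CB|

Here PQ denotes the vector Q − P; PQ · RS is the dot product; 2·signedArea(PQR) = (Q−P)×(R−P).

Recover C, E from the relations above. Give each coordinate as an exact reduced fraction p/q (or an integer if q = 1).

C = (-12, -13)
E = (0, -19)

1. C_x = -12  [BA ∥ CD ∩ AD ∥ BC]
2. C_y = -13  [BA ∥ CD ∩ AD ∥ BC]
   → C = (-12, -13)
3. E_x = 0  [E is the reflection of A across D]
4. E_y = -19  [E is the reflection of A across D]
   → E = (0, -19)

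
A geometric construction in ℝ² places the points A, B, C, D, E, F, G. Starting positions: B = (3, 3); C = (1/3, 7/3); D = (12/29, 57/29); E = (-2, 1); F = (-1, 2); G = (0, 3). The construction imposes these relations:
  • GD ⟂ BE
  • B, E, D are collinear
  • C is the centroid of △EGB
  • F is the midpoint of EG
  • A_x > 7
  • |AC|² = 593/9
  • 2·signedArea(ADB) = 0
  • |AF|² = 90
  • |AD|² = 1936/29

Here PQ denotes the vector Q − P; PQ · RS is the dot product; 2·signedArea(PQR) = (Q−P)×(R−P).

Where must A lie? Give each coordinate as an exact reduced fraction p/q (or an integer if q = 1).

A = (8, 5)

1. A_x = 8  [line -30/29·x + 75/29·y + -135/29 = 0 ∩ |AD|² = 1936/29]
2. A_y = 5  [line -30/29·x + 75/29·y + -135/29 = 0 ∩ |AD|² = 1936/29]
   → A = (8, 5)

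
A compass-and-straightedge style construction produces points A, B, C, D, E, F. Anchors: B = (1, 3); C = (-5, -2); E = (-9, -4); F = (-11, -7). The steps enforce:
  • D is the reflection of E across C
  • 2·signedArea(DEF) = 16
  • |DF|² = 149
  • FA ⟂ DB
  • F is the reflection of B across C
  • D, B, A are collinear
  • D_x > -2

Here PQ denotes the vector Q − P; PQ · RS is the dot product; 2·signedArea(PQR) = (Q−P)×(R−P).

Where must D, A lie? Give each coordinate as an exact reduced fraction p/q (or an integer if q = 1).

1. D_x = -1  [D is the reflection of E across C]
2. D_y = 0  [D is the reflection of E across C]
   → D = (-1, 0)
3. A_x = -95/13  [D, B, A are collinear ∩ FA ⟂ DB]
4. A_y = -123/13  [D, B, A are collinear ∩ FA ⟂ DB]
   → A = (-95/13, -123/13)

A = (-95/13, -123/13)
D = (-1, 0)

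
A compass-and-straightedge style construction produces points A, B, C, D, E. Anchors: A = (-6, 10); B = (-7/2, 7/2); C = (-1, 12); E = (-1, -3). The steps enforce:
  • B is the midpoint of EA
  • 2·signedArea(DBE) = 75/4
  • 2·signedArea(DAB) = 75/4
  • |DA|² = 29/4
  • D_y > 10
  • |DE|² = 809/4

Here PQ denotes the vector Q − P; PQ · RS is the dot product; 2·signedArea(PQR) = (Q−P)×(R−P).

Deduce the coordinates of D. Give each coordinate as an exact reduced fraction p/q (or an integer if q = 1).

1. D_x = -7/2  [line 13/2·x + 5/2·y + -19/4 = 0 ∩ |DE|² = 809/4]
2. D_y = 11  [line 13/2·x + 5/2·y + -19/4 = 0 ∩ |DE|² = 809/4]
   → D = (-7/2, 11)

D = (-7/2, 11)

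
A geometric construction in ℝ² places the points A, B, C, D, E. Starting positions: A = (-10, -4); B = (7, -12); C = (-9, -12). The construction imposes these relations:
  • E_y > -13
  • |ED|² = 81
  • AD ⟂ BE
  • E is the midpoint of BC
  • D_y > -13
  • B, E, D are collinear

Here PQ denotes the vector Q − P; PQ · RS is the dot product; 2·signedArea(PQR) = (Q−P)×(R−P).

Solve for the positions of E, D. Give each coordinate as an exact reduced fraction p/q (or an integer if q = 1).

D = (-10, -12)
E = (-1, -12)

1. E_x = -1  [E is the midpoint of BC]
2. E_y = -12  [E is the midpoint of BC]
   → E = (-1, -12)
3. D_x = -10  [B, E, D are collinear ∩ AD ⟂ BE]
4. D_y = -12  [B, E, D are collinear ∩ AD ⟂ BE]
   → D = (-10, -12)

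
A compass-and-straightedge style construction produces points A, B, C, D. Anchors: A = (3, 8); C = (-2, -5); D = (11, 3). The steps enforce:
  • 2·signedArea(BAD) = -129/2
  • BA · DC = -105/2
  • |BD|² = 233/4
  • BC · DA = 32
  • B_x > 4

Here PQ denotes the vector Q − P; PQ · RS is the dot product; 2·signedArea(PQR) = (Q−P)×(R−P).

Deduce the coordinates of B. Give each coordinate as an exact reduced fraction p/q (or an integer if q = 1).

B = (9/2, -1)

1. B_x = 9/2  [2·signedArea(BAD) = -129/2 ∩ BA · DC = -105/2]
2. B_y = -1  [2·signedArea(BAD) = -129/2 ∩ BA · DC = -105/2]
   → B = (9/2, -1)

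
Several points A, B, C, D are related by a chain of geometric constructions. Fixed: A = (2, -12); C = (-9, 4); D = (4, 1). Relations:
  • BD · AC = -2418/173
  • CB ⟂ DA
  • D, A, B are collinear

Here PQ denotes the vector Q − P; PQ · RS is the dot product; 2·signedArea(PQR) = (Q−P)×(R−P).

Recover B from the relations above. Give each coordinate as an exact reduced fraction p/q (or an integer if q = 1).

B = (718/173, 342/173)

1. B_x = 718/173  [D, A, B are collinear ∩ CB ⟂ DA]
2. B_y = 342/173  [D, A, B are collinear ∩ CB ⟂ DA]
   → B = (718/173, 342/173)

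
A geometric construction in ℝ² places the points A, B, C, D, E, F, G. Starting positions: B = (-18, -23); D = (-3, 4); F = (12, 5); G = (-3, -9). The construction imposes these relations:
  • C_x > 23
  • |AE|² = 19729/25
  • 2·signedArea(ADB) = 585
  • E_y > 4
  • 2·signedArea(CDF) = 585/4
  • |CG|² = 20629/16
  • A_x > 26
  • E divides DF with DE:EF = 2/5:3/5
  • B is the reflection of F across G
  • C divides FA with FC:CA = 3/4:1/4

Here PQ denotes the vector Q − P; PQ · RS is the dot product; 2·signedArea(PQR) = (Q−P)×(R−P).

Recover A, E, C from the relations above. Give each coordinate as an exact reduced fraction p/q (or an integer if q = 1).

1. E_x = 3  [E divides DF with DE:EF = 2/5:3/5]
2. E_y = 22/5  [E divides DF with DE:EF = 2/5:3/5]
   → E = (3, 22/5)
3. C_x = 93/4  [line -1·x + 15·y + -837/4 = 0 ∩ |CG|² = 20629/16]
4. C_y = 31/2  [line -1·x + 15·y + -837/4 = 0 ∩ |CG|² = 20629/16]
   → C = (93/4, 31/2)
5. A_x = 27  [2·signedArea(ADB) = 585 ∩ C divides FA with FC:CA = 3/4:1/4]
6. A_y = 19  [2·signedArea(ADB) = 585 ∩ C divides FA with FC:CA = 3/4:1/4]
   → A = (27, 19)

A = (27, 19)
C = (93/4, 31/2)
E = (3, 22/5)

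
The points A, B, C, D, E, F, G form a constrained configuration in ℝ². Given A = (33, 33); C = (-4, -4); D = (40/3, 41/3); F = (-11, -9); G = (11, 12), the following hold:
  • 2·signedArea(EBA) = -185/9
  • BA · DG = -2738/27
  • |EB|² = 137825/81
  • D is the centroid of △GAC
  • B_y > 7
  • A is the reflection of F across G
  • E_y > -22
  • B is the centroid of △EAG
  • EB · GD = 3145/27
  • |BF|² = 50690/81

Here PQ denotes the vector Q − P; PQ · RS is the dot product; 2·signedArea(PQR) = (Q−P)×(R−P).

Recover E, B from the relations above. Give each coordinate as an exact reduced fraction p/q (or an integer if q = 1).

B = (68/9, 70/9)
E = (-64/3, -65/3)

1. B_x = 68/9  [line 7/3·x + 5/3·y + -826/27 = 0 ∩ |BF|² = 50690/81]
2. B_y = 70/9  [line 7/3·x + 5/3·y + -826/27 = 0 ∩ |BF|² = 50690/81]
   → B = (68/9, 70/9)
3. E_x = -64/3  [2·signedArea(EBA) = -185/9 ∩ B is the centroid of △EAG]
4. E_y = -65/3  [2·signedArea(EBA) = -185/9 ∩ B is the centroid of △EAG]
   → E = (-64/3, -65/3)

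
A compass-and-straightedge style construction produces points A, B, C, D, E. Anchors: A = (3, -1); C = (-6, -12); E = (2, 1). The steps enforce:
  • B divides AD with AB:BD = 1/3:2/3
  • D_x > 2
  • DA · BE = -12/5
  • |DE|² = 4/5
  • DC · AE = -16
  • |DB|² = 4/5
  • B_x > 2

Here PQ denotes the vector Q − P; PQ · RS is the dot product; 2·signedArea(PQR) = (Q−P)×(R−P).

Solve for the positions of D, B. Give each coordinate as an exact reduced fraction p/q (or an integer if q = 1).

1. D_x = 12/5  [line 1·x + -2·y + -2 = 0 ∩ |DE|² = 4/5]
2. D_y = 1/5  [line 1·x + -2·y + -2 = 0 ∩ |DE|² = 4/5]
   → D = (12/5, 1/5)
3. B_x = 14/5  [DA · BE = -12/5 ∩ B divides AD with AB:BD = 1/3:2/3]
4. B_y = -3/5  [DA · BE = -12/5 ∩ B divides AD with AB:BD = 1/3:2/3]
   → B = (14/5, -3/5)

B = (14/5, -3/5)
D = (12/5, 1/5)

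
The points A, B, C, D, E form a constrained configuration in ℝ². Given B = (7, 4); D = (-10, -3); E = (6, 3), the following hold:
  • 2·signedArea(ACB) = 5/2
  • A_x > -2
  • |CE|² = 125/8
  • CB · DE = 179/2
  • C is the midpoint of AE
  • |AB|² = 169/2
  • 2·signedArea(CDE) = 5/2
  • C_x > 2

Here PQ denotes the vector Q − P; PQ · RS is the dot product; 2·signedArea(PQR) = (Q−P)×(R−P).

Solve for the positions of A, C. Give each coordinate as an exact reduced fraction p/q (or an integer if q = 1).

1. C_x = 9/4  [2·signedArea(CDE) = 5/2 ∩ CB · DE = 179/2]
2. C_y = 7/4  [2·signedArea(CDE) = 5/2 ∩ CB · DE = 179/2]
   → C = (9/4, 7/4)
3. A_x = -3/2  [2·signedArea(ACB) = 5/2 ∩ C is the midpoint of AE]
4. A_y = 1/2  [2·signedArea(ACB) = 5/2 ∩ C is the midpoint of AE]
   → A = (-3/2, 1/2)

A = (-3/2, 1/2)
C = (9/4, 7/4)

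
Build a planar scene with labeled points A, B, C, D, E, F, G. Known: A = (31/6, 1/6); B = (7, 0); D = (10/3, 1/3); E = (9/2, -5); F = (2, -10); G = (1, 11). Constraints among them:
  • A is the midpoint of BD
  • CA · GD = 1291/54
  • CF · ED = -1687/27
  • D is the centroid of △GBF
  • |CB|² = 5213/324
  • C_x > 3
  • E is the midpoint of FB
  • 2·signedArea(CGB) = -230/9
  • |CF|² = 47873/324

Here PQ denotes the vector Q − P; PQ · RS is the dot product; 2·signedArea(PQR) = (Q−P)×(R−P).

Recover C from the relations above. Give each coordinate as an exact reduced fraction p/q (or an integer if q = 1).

C = (32/9, 37/18)

1. C_x = 32/9  [CA · GD = 1291/54 ∩ 2·signedArea(CGB) = -230/9]
2. C_y = 37/18  [CA · GD = 1291/54 ∩ 2·signedArea(CGB) = -230/9]
   → C = (32/9, 37/18)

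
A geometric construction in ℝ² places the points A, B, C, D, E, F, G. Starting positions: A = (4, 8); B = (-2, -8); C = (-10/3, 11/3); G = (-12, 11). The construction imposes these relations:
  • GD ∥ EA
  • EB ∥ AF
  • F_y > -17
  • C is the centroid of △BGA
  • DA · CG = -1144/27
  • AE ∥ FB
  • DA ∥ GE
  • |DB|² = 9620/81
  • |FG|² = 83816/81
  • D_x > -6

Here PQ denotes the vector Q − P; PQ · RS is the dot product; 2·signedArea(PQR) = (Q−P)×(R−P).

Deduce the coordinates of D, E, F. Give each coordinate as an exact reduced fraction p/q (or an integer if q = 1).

1. D_x = -52/9  [line 26/3·x + -22/3·y + 1792/27 = 0 ∩ |DB|² = 9620/81]
2. D_y = 20/9  [line 26/3·x + -22/3·y + 1792/27 = 0 ∩ |DB|² = 9620/81]
   → D = (-52/9, 20/9)
3. E_x = -20/9  [GD ∥ EA ∩ DA ∥ GE]
4. E_y = 151/9  [GD ∥ EA ∩ DA ∥ GE]
   → E = (-20/9, 151/9)
5. F_x = 38/9  [AE ∥ FB ∩ EB ∥ AF]
6. F_y = -151/9  [AE ∥ FB ∩ EB ∥ AF]
   → F = (38/9, -151/9)

D = (-52/9, 20/9)
E = (-20/9, 151/9)
F = (38/9, -151/9)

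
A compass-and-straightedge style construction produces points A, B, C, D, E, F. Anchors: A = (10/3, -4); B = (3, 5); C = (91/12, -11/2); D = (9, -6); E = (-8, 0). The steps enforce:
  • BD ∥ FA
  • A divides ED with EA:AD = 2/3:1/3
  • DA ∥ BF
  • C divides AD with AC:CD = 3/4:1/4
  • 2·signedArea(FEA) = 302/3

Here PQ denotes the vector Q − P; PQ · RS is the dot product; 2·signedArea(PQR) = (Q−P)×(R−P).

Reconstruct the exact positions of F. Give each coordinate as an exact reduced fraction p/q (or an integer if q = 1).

1. F_x = -8/3  [BD ∥ FA ∩ DA ∥ BF]
2. F_y = 7  [BD ∥ FA ∩ DA ∥ BF]
   → F = (-8/3, 7)

F = (-8/3, 7)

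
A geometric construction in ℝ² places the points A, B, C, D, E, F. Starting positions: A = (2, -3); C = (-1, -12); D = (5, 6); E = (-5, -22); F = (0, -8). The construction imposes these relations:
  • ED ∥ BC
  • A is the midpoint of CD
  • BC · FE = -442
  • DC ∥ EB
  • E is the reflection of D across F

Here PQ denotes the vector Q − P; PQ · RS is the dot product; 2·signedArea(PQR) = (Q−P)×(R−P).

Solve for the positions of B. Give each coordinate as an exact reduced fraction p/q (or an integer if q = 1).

1. B_x = -11  [ED ∥ BC ∩ DC ∥ EB]
2. B_y = -40  [ED ∥ BC ∩ DC ∥ EB]
   → B = (-11, -40)

B = (-11, -40)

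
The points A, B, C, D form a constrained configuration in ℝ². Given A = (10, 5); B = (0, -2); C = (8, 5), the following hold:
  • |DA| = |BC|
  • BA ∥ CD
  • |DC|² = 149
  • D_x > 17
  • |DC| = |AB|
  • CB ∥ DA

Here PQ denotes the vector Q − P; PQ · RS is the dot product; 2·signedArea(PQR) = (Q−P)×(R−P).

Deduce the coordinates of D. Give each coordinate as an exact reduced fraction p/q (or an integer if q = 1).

D = (18, 12)

1. D_x = 18  [CB ∥ DA ∩ BA ∥ CD]
2. D_y = 12  [CB ∥ DA ∩ BA ∥ CD]
   → D = (18, 12)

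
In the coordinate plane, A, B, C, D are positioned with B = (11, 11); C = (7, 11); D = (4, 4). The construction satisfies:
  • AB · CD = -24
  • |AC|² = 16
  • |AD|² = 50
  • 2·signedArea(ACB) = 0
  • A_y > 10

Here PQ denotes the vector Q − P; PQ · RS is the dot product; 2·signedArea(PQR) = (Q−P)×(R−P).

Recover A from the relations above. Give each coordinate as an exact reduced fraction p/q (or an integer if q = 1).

A = (3, 11)

1. A_x = 3  [2·signedArea(ACB) = 0 ∩ AB · CD = -24]
2. A_y = 11  [2·signedArea(ACB) = 0 ∩ AB · CD = -24]
   → A = (3, 11)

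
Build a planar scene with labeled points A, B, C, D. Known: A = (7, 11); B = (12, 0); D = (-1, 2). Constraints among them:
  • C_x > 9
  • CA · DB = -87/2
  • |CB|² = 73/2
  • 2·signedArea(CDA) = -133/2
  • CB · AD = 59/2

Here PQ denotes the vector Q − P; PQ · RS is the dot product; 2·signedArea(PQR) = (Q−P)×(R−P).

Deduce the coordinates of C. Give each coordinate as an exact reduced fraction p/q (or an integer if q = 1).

C = (19/2, 11/2)

1. C_x = 19/2  [CB · AD = 59/2 ∩ 2·signedArea(CDA) = -133/2]
2. C_y = 11/2  [CB · AD = 59/2 ∩ 2·signedArea(CDA) = -133/2]
   → C = (19/2, 11/2)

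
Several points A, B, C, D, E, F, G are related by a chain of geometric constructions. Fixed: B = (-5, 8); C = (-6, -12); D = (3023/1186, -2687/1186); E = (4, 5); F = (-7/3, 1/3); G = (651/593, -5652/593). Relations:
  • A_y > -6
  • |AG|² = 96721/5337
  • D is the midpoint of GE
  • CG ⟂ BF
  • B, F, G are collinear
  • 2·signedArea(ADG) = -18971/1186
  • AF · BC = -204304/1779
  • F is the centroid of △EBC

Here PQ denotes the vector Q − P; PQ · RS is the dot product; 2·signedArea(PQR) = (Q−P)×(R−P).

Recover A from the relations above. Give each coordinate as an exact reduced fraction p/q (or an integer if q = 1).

A = (-535/1779, -9803/1779)

1. A_x = -535/1779  [2·signedArea(ADG) = -18971/1186 ∩ AF · BC = -204304/1779]
2. A_y = -9803/1779  [2·signedArea(ADG) = -18971/1186 ∩ AF · BC = -204304/1779]
   → A = (-535/1779, -9803/1779)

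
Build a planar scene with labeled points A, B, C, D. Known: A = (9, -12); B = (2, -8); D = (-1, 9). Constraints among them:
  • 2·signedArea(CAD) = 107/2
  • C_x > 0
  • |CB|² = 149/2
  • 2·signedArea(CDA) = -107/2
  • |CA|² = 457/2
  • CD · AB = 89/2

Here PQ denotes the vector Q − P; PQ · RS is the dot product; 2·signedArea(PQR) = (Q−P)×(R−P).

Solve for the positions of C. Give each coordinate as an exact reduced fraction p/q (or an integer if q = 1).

C = (1/2, 1/2)

1. C_x = 1/2  [CD · AB = 89/2 ∩ 2·signedArea(CDA) = -107/2]
2. C_y = 1/2  [CD · AB = 89/2 ∩ 2·signedArea(CDA) = -107/2]
   → C = (1/2, 1/2)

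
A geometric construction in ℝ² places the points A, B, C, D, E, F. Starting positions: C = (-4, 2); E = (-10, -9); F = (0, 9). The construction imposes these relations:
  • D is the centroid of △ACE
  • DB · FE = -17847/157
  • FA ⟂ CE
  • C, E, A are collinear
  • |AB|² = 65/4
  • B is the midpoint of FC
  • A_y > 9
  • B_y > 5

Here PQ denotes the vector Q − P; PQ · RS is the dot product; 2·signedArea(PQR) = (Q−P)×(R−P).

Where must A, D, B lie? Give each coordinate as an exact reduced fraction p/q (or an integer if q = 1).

A = (-22/157, 1425/157)
B = (-2, 11/2)
D = (-740/157, 326/471)

1. A_x = -22/157  [C, E, A are collinear ∩ FA ⟂ CE]
2. A_y = 1425/157  [C, E, A are collinear ∩ FA ⟂ CE]
   → A = (-22/157, 1425/157)
3. D_x = -740/157  [D is the centroid of △ACE]
4. D_y = 326/471  [D is the centroid of △ACE]
   → D = (-740/157, 326/471)
5. B_x = -2  [B is the midpoint of FC]
6. B_y = 11/2  [B is the midpoint of FC]
   → B = (-2, 11/2)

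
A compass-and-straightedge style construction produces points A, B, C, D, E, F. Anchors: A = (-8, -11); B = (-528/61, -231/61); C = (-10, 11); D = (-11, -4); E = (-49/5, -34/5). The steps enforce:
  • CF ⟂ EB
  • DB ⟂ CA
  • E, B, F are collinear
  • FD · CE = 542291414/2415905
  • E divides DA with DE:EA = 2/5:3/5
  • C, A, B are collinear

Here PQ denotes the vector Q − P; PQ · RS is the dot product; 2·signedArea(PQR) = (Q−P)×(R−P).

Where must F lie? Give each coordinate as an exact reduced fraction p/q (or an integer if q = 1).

1. F_x = -1892848/483181  [E, B, F are collinear ∩ CF ⟂ EB]
2. F_y = 4198889/483181  [E, B, F are collinear ∩ CF ⟂ EB]
   → F = (-1892848/483181, 4198889/483181)

F = (-1892848/483181, 4198889/483181)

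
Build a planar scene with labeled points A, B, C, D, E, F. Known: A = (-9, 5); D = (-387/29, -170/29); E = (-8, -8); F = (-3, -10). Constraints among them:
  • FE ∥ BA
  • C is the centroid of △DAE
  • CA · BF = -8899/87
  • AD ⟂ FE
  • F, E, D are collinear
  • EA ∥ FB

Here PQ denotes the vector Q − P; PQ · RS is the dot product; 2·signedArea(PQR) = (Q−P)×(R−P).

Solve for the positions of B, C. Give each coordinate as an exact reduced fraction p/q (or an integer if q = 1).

B = (-4, 3)
C = (-880/87, -257/87)

1. B_x = -4  [FE ∥ BA ∩ EA ∥ FB]
2. B_y = 3  [FE ∥ BA ∩ EA ∥ FB]
   → B = (-4, 3)
3. C_x = -880/87  [C is the centroid of △DAE]
4. C_y = -257/87  [C is the centroid of △DAE]
   → C = (-880/87, -257/87)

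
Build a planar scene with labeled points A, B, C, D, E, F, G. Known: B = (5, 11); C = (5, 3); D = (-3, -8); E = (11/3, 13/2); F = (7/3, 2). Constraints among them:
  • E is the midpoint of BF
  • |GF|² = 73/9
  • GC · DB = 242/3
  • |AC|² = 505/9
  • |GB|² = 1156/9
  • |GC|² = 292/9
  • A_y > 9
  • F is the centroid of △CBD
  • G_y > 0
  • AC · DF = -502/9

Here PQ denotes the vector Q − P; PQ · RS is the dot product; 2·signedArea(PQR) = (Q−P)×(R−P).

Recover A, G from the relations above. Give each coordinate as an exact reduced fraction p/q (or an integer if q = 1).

1. A_x = 7/3  [line -16/3·x + -10·y + 1012/9 = 0 ∩ |AC|² = 505/9]
2. A_y = 10  [line -16/3·x + -10·y + 1012/9 = 0 ∩ |AC|² = 505/9]
   → A = (7/3, 10)
3. G_x = -1/3  [line -8·x + -19·y + 49/3 = 0 ∩ |GC|² = 292/9]
4. G_y = 1  [line -8·x + -19·y + 49/3 = 0 ∩ |GC|² = 292/9]
   → G = (-1/3, 1)

A = (7/3, 10)
G = (-1/3, 1)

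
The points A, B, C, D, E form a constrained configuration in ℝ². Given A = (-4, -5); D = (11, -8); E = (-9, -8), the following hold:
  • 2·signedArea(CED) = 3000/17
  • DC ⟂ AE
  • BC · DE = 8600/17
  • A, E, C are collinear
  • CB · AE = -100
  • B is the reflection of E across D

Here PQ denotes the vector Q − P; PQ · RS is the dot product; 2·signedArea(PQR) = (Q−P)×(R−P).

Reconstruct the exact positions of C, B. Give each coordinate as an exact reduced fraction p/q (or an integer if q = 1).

1. C_x = 97/17  [A, E, C are collinear ∩ DC ⟂ AE]
2. C_y = 14/17  [A, E, C are collinear ∩ DC ⟂ AE]
   → C = (97/17, 14/17)
3. B_x = 31  [B is the reflection of E across D]
4. B_y = -8  [B is the reflection of E across D]
   → B = (31, -8)

B = (31, -8)
C = (97/17, 14/17)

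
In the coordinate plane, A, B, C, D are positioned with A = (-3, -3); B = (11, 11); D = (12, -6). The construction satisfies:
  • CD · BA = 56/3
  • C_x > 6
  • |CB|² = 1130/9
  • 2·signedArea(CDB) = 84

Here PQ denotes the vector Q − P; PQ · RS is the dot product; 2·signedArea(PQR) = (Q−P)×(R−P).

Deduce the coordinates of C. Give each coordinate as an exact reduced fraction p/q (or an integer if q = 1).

C = (20/3, 2/3)

1. C_x = 20/3  [CD · BA = 56/3 ∩ 2·signedArea(CDB) = 84]
2. C_y = 2/3  [CD · BA = 56/3 ∩ 2·signedArea(CDB) = 84]
   → C = (20/3, 2/3)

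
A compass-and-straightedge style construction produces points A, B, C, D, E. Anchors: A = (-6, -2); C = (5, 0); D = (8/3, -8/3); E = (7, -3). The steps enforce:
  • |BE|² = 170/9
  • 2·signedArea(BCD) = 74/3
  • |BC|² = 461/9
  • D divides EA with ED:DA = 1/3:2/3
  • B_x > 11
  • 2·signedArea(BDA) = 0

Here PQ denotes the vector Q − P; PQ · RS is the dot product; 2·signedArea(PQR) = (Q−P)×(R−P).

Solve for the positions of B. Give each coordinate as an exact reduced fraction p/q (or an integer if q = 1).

1. B_x = 34/3  [2·signedArea(BDA) = 0 ∩ 2·signedArea(BCD) = 74/3]
2. B_y = -10/3  [2·signedArea(BDA) = 0 ∩ 2·signedArea(BCD) = 74/3]
   → B = (34/3, -10/3)

B = (34/3, -10/3)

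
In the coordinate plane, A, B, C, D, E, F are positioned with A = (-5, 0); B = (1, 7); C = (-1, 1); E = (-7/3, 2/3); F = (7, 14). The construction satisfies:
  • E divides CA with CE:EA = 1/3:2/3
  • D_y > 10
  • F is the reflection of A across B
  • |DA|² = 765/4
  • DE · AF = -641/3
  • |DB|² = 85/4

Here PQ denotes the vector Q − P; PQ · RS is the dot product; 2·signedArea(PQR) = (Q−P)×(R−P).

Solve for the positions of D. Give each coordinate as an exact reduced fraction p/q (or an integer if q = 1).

D = (4, 21/2)

1. D_x = 4  [line -12·x + -14·y + 195 = 0 ∩ |DA|² = 765/4]
2. D_y = 21/2  [line -12·x + -14·y + 195 = 0 ∩ |DA|² = 765/4]
   → D = (4, 21/2)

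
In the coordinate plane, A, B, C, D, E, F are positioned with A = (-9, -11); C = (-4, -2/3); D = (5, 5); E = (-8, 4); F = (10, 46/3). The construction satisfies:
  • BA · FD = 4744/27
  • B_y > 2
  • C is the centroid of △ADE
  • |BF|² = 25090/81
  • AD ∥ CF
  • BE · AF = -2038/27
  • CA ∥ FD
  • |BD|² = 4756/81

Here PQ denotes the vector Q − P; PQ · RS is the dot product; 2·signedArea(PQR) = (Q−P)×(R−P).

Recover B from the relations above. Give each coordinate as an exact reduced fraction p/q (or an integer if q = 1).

B = (-7/3, 25/9)

1. B_x = -7/3  [BA · FD = 4744/27 ∩ BE · AF = -2038/27]
2. B_y = 25/9  [BA · FD = 4744/27 ∩ BE · AF = -2038/27]
   → B = (-7/3, 25/9)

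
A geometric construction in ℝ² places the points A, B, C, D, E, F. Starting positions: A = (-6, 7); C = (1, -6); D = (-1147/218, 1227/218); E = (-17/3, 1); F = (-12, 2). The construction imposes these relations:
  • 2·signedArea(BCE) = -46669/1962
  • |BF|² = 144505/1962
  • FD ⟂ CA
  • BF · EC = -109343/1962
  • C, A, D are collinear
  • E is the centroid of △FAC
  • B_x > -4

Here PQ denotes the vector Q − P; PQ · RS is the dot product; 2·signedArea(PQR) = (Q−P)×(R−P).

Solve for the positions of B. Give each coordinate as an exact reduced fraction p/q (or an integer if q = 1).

B = (-2237/654, 1445/654)

1. B_x = -2237/654  [2·signedArea(BCE) = -46669/1962 ∩ BF · EC = -109343/1962]
2. B_y = 1445/654  [2·signedArea(BCE) = -46669/1962 ∩ BF · EC = -109343/1962]
   → B = (-2237/654, 1445/654)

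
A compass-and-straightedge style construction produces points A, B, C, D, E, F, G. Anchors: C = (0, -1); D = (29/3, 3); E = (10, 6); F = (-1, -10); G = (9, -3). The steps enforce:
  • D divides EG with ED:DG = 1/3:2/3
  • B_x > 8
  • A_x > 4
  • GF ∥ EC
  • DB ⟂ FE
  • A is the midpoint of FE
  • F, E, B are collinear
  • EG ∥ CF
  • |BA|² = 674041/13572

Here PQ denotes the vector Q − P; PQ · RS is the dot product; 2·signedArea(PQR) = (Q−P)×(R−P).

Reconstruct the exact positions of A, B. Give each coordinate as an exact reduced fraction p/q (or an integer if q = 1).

1. A_x = 9/2  [A is the midpoint of FE]
2. A_y = -2  [A is the midpoint of FE]
   → A = (9/2, -2)
3. B_x = 9605/1131  [F, E, B are collinear ∩ DB ⟂ FE]
4. B_y = 4306/1131  [F, E, B are collinear ∩ DB ⟂ FE]
   → B = (9605/1131, 4306/1131)

A = (9/2, -2)
B = (9605/1131, 4306/1131)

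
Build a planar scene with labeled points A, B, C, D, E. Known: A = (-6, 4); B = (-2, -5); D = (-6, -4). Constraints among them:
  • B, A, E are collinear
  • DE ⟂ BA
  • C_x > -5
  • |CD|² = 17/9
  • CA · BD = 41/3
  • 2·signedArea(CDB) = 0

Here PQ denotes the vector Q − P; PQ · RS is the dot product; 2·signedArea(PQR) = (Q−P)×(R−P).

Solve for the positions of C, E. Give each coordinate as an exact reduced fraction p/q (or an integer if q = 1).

1. C_x = -14/3  [2·signedArea(CDB) = 0 ∩ CA · BD = 41/3]
2. C_y = -13/3  [2·signedArea(CDB) = 0 ∩ CA · BD = 41/3]
   → C = (-14/3, -13/3)
3. E_x = -294/97  [B, A, E are collinear ∩ DE ⟂ BA]
4. E_y = -260/97  [B, A, E are collinear ∩ DE ⟂ BA]
   → E = (-294/97, -260/97)

C = (-14/3, -13/3)
E = (-294/97, -260/97)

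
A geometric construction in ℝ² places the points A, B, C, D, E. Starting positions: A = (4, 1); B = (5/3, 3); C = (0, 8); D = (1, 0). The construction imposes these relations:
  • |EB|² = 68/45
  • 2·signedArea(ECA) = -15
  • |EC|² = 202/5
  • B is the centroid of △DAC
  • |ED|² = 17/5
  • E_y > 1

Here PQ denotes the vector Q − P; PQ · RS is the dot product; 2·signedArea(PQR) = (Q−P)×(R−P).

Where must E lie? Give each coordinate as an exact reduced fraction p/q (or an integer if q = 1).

1. E_x = 7/5  [line 7·x + 4·y + -17 = 0 ∩ |ED|² = 17/5]
2. E_y = 9/5  [line 7·x + 4·y + -17 = 0 ∩ |ED|² = 17/5]
   → E = (7/5, 9/5)

E = (7/5, 9/5)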